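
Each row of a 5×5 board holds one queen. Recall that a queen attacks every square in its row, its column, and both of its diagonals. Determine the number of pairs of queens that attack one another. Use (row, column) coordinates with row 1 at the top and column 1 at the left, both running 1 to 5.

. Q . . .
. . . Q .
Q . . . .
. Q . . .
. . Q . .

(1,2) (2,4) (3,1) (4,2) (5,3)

Same column: (1,2)–(4,2) (column 2).
Same diagonal: (2,4)–(4,2) (|2−4| = |4−2| = 2); (3,1)–(4,2) (|3−4| = |1−2| = 1); (3,1)–(5,3) (|3−5| = |1−3| = 2); (4,2)–(5,3) (|4−5| = |2−3| = 1).
Total attacking pairs: 5.

5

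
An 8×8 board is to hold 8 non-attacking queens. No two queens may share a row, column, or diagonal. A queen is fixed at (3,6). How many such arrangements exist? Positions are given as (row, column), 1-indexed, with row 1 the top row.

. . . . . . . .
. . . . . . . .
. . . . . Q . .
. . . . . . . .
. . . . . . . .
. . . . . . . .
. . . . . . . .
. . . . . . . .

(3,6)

Branch on row 1: col 1 → 0; col 2 → 2; col 3 → 0; col 5 → 1; col 7 → 1.
Sum: 0 + 2 + 0 + 1 + 1 = 4.

4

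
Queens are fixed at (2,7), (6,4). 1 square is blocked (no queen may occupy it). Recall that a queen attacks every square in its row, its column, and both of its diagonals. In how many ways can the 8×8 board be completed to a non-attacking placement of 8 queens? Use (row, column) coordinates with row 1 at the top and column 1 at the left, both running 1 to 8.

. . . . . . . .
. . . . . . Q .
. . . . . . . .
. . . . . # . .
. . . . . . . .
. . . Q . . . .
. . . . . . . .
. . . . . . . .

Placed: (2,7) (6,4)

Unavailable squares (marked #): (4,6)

3

Branch on row 1: col 1 → 1; col 2 → 1; col 3 → 1; col 5 → 0.
Sum: 1 + 1 + 1 + 0 = 3.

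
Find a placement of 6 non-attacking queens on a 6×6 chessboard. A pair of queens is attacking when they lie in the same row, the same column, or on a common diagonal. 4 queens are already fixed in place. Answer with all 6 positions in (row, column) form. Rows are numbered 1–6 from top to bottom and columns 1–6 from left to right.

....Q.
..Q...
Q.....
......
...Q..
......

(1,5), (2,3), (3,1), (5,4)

Row 4: attacked by (1,5)→{2,5}; (2,3)→{1,3,5}; (3,1)→{1,2}; (5,4)→{3,4,5}. Safe: 6. Place at column 6.
Row 6: attacked by (1,5)→{5}; (2,3)→{3}; (3,1)→{1,4}; (4,6)→{4,6}; (5,4)→{3,4,5}. Safe: 2. Place at column 2.
Columns [5, 3, 1, 6, 4, 2], r−c [-4, -1, 2, -2, 1, 4], r+c [6, 5, 4, 10, 9, 8] are all distinct, so no two queens attack.

(1,5) (2,3) (3,1) (4,6) (5,4) (6,2)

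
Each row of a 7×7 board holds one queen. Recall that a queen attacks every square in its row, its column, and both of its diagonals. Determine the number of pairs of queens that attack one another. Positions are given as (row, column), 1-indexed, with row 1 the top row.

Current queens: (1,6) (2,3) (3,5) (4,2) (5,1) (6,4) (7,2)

3

Same column: (4,2)–(7,2) (column 2).
Same diagonal: (4,2)–(5,1) (|4−5| = |2−1| = 1); (4,2)–(6,4) (|4−6| = |2−4| = 2).
Total attacking pairs: 3.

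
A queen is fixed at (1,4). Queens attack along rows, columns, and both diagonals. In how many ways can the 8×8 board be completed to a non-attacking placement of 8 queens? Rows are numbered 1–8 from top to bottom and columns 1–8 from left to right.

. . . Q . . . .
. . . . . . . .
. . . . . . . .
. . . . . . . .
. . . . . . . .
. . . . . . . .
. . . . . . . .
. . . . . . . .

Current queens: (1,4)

18

Branch on row 2: col 1 → 2; col 2 → 6; col 6 → 3; col 7 → 4; col 8 → 3.
Sum: 2 + 6 + 3 + 4 + 3 = 18.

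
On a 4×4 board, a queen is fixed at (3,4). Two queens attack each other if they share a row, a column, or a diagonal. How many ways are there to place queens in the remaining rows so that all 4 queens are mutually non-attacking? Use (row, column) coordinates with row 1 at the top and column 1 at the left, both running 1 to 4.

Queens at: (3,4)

Branch on row 1: col 1 → 0; col 3 → 1.
Sum: 0 + 1 = 1.

1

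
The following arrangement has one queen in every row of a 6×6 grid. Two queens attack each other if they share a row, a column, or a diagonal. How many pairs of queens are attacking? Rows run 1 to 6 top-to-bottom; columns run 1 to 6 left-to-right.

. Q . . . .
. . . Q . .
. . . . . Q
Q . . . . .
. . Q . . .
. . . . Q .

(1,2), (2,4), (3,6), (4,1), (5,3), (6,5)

All columns are distinct and no two queens satisfy |Δrow| = |Δcol|, so no pair attacks.

0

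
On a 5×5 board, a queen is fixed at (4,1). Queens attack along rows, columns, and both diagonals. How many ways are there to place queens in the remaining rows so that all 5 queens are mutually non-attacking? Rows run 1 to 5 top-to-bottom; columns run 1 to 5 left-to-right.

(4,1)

Branch on row 1: col 2 → 1; col 3 → 0; col 5 → 1.
Sum: 1 + 0 + 1 = 2.

2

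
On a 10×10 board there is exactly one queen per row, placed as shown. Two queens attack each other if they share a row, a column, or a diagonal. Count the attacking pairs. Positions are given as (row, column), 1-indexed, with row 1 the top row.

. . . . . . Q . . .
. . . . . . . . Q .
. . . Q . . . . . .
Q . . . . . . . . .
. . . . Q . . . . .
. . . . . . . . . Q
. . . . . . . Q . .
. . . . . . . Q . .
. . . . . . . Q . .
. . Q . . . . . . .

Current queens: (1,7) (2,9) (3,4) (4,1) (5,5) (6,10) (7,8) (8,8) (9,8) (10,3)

6

Same column: (7,8)–(8,8) (column 8); (7,8)–(9,8) (column 8); (8,8)–(9,8) (column 8).
Same diagonal: (3,4)–(7,8) (|3−7| = |4−8| = 4); (5,5)–(8,8) (|5−8| = |5−8| = 3); (6,10)–(8,8) (|6−8| = |10−8| = 2).
Total attacking pairs: 6.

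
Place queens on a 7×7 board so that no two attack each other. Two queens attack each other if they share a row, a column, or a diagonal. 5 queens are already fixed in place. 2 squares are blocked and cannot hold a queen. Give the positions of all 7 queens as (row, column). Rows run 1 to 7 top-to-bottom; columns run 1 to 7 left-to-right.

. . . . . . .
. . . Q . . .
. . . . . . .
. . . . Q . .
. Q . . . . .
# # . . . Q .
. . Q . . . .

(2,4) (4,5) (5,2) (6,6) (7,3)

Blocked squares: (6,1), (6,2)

(1,7) (2,4) (3,1) (4,5) (5,2) (6,6) (7,3)

Row 1: attacked by (2,4)→{3,4,5}; (4,5)→{2,5}; (5,2)→{2,6}; (6,6)→{1,6}; (7,3)→{3}. Safe: 7. Place at column 7.
Row 3: attacked by (1,7)→{5,7}; (2,4)→{3,4,5}; (4,5)→{4,5,6}; (5,2)→{2,4}; (6,6)→{3,6}; (7,3)→{3,7}. Safe: 1. Place at column 1.
Columns [7, 4, 1, 5, 2, 6, 3], r−c [-6, -2, 2, -1, 3, 0, 4], r+c [8, 6, 4, 9, 7, 12, 10] are all distinct, so no two queens attack.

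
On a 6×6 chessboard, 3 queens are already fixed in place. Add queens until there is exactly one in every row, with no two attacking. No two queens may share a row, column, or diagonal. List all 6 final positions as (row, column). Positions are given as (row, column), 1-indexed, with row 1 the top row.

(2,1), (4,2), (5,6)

Row 1: attacked by (2,1)→{1,2}; (4,2)→{2,5}; (5,6)→{2,6}. Safe: 3, 4. Place at column 4.
Row 3: attacked by (1,4)→{2,4,6}; (2,1)→{1,2}; (4,2)→{1,2,3}; (5,6)→{4,6}. Safe: 5. Place at column 5.
Row 6: attacked by (1,4)→{4}; (2,1)→{1,5}; (3,5)→{2,5}; (4,2)→{2,4}; (5,6)→{5,6}. Safe: 3. Place at column 3.
Columns [4, 1, 5, 2, 6, 3], r−c [-3, 1, -2, 2, -1, 3], r+c [5, 3, 8, 6, 11, 9] are all distinct, so no two queens attack.

(1,4) (2,1) (3,5) (4,2) (5,6) (6,3)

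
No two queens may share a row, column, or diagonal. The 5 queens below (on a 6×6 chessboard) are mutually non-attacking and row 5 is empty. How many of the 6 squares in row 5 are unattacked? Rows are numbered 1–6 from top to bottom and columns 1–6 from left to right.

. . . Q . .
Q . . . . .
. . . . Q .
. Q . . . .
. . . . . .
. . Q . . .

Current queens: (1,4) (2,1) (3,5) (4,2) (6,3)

(1,4) attacks row 5 at column 4.
(2,1) attacks row 5 at column 1 and diagonals 4.
(3,5) attacks row 5 at column 5 and diagonals 3.
(4,2) attacks row 5 at column 2 and diagonals 1, 3.
(6,3) attacks row 5 at column 3 and diagonals 2, 4.
Attacked columns: {1, 2, 3, 4, 5}. Safe: {6}.

1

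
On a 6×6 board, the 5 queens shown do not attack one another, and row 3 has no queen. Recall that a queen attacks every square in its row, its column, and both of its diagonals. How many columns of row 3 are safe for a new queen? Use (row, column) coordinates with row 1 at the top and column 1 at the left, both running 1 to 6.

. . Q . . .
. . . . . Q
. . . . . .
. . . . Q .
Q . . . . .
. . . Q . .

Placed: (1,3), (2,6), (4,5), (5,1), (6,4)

1

(1,3) attacks row 3 at column 3 and diagonals 1, 5.
(2,6) attacks row 3 at column 6 and diagonals 5.
(4,5) attacks row 3 at column 5 and diagonals 4, 6.
(5,1) attacks row 3 at column 1 and diagonals 3.
(6,4) attacks row 3 at column 4 and diagonals 1.
Attacked columns: {1, 3, 4, 5, 6}. Safe: {2}.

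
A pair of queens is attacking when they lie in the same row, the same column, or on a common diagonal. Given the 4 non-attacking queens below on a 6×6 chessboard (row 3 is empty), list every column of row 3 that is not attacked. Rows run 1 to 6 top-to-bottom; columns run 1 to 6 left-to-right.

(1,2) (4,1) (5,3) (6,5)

columns 6

(1,2) attacks row 3 at column 2 and diagonals 4.
(4,1) attacks row 3 at column 1 and diagonals 2.
(5,3) attacks row 3 at column 3 and diagonals 1, 5.
(6,5) attacks row 3 at column 5 and diagonals 2.
Attacked columns: {1, 2, 3, 4, 5}. Safe: {6}.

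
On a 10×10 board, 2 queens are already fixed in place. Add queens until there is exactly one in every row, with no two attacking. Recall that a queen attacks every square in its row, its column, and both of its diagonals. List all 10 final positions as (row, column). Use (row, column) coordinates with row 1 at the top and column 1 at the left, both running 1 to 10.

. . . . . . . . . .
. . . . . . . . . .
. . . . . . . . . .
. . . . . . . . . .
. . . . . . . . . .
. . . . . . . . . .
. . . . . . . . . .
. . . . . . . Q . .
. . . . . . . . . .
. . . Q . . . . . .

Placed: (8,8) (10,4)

Row 1: attacked by (8,8)→{1,8}; (10,4)→{4}. Safe: 2, 3, 5, 6, 7, 9, 10. Place at column 6.
Row 2: attacked by (1,6)→{5,6,7}; (8,8)→{2,8}; (10,4)→{4}. Safe: 1, 3, 9, 10. Place at column 1.
Row 3: attacked by (1,6)→{4,6,8}; (2,1)→{1,2}; (8,8)→{3,8}; (10,4)→{4}. Safe: 5, 7, 9, 10. Place at column 10.
Row 4: attacked by (1,6)→{3,6,9}; (2,1)→{1,3}; (3,10)→{9,10}; (8,8)→{4,8}; (10,4)→{4,10}. Safe: 2, 5, 7. Place at column 5.
Row 5: attacked by (1,6)→{2,6,10}; (2,1)→{1,4}; (3,10)→{8,10}; (4,5)→{4,5,6}; (8,8)→{5,8}; (10,4)→{4,9}. Safe: 3, 7. Place at column 7.
Row 6: attacked by (1,6)→{1,6}; (2,1)→{1,5}; (3,10)→{7,10}; (4,5)→{3,5,7}; (5,7)→{6,7,8}; (8,8)→{6,8,10}; (10,4)→{4,8}. Safe: 2, 9. Place at column 9.
Row 7: attacked by (1,6)→{6}; (2,1)→{1,6}; (3,10)→{6,10}; (4,5)→{2,5,8}; (5,7)→{5,7,9}; (6,9)→{8,9,10}; (8,8)→{7,8,9}; (10,4)→{1,4,7}. Safe: 3. Place at column 3.
Row 9: attacked by (1,6)→{6}; (2,1)→{1,8}; (3,10)→{4,10}; (4,5)→{5,10}; (5,7)→{3,7}; (6,9)→{6,9}; (7,3)→{1,3,5}; (8,8)→{7,8,9}; (10,4)→{3,4,5}. Safe: 2. Place at column 2.
Columns [6, 1, 10, 5, 7, 9, 3, 8, 2, 4], r−c [-5, 1, -7, -1, -2, -3, 4, 0, 7, 6], r+c [7, 3, 13, 9, 12, 15, 10, 16, 11, 14] are all distinct, so no two queens attack.

(1,6) (2,1) (3,10) (4,5) (5,7) (6,9) (7,3) (8,8) (9,2) (10,4)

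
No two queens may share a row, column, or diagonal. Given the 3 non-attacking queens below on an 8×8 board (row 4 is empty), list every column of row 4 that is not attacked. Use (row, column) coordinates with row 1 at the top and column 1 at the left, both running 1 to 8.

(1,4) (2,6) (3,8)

(1,4) attacks row 4 at column 4 and diagonals 1, 7.
(2,6) attacks row 4 at column 6 and diagonals 4, 8.
(3,8) attacks row 4 at column 8 and diagonals 7.
Attacked columns: {1, 4, 6, 7, 8}. Safe: {2, 3, 5}.

columns 2, 3, 5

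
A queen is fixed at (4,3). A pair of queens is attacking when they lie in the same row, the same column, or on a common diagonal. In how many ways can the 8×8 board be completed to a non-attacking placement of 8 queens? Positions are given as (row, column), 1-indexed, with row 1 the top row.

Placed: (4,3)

Branch on row 1: col 1 → 1; col 2 → 1; col 4 → 6; col 5 → 1; col 7 → 1; col 8 → 2.
Sum: 1 + 1 + 6 + 1 + 1 + 2 = 12.

12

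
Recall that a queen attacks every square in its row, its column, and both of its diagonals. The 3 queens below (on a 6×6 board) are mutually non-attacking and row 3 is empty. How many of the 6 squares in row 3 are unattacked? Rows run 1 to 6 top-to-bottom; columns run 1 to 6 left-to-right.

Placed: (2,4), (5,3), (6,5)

(2,4) attacks row 3 at column 4 and diagonals 3, 5.
(5,3) attacks row 3 at column 3 and diagonals 1, 5.
(6,5) attacks row 3 at column 5 and diagonals 2.
Attacked columns: {1, 2, 3, 4, 5}. Safe: {6}.

1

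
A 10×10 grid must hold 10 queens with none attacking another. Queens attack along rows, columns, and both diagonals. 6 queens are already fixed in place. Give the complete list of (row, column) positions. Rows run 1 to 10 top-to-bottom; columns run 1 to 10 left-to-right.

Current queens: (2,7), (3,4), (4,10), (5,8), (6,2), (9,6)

Row 1: attacked by (2,7)→{6,7,8}; (3,4)→{2,4,6}; (4,10)→{7,10}; (5,8)→{4,8}; (6,2)→{2,7}; (9,6)→{6}. Safe: 1, 3, 5, 9. Place at column 1.
Row 7: attacked by (1,1)→{1,7}; (2,7)→{2,7}; (3,4)→{4,8}; (4,10)→{7,10}; (5,8)→{6,8,10}; (6,2)→{1,2,3}; (9,6)→{4,6,8}. Safe: 5, 9. Place at column 5.
Row 8: attacked by (1,1)→{1,8}; (2,7)→{1,7}; (3,4)→{4,9}; (4,10)→{6,10}; (5,8)→{5,8}; (6,2)→{2,4}; (7,5)→{4,5,6}; (9,6)→{5,6,7}. Safe: 3. Place at column 3.
Row 10: attacked by (1,1)→{1,10}; (2,7)→{7}; (3,4)→{4}; (4,10)→{4,10}; (5,8)→{3,8}; (6,2)→{2,6}; (7,5)→{2,5,8}; (8,3)→{1,3,5}; (9,6)→{5,6,7}. Safe: 9. Place at column 9.
Columns [1, 7, 4, 10, 8, 2, 5, 3, 6, 9], r−c [0, -5, -1, -6, -3, 4, 2, 5, 3, 1], r+c [2, 9, 7, 14, 13, 8, 12, 11, 15, 19] are all distinct, so no two queens attack.

(1,1) (2,7) (3,4) (4,10) (5,8) (6,2) (7,5) (8,3) (9,6) (10,9)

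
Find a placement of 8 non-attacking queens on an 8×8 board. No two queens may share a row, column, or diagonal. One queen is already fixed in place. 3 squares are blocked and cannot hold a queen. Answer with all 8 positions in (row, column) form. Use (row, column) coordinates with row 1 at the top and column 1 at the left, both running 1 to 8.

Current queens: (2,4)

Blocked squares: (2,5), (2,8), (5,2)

(1,7) (2,4) (3,2) (4,8) (5,6) (6,1) (7,3) (8,5)

Row 1: attacked by (2,4)→{3,4,5}. Safe: 1, 2, 6, 7, 8. Place at column 7.
Row 3: attacked by (1,7)→{5,7}; (2,4)→{3,4,5}. Safe: 1, 2, 6, 8. Place at column 2.
Row 4: attacked by (1,7)→{4,7}; (2,4)→{2,4,6}; (3,2)→{1,2,3}. Safe: 5, 8. Place at column 8.
Row 5: attacked by (1,7)→{3,7}; (2,4)→{1,4,7}; (3,2)→{2,4}; (4,8)→{7,8}. Blocked: 2. Safe: 5, 6. Place at column 6.
Row 6: attacked by (1,7)→{2,7}; (2,4)→{4,8}; (3,2)→{2,5}; (4,8)→{6,8}; (5,6)→{5,6,7}. Safe: 1, 3. Place at column 1.
Row 7: attacked by (1,7)→{1,7}; (2,4)→{4}; (3,2)→{2,6}; (4,8)→{5,8}; (5,6)→{4,6,8}; (6,1)→{1,2}. Safe: 3. Place at column 3.
Row 8: attacked by (1,7)→{7}; (2,4)→{4}; (3,2)→{2,7}; (4,8)→{4,8}; (5,6)→{3,6}; (6,1)→{1,3}; (7,3)→{2,3,4}. Safe: 5. Place at column 5.
Columns [7, 4, 2, 8, 6, 1, 3, 5], r−c [-6, -2, 1, -4, -1, 5, 4, 3], r+c [8, 6, 5, 12, 11, 7, 10, 13] are all distinct, so no two queens attack.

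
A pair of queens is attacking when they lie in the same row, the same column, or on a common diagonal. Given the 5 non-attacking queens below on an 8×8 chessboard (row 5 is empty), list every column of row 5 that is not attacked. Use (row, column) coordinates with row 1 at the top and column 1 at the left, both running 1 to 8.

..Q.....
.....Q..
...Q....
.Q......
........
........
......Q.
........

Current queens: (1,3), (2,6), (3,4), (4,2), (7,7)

columns 8

(1,3) attacks row 5 at column 3 and diagonals 7.
(2,6) attacks row 5 at column 6 and diagonals 3.
(3,4) attacks row 5 at column 4 and diagonals 2, 6.
(4,2) attacks row 5 at column 2 and diagonals 1, 3.
(7,7) attacks row 5 at column 7 and diagonals 5.
Attacked columns: {1, 2, 3, 4, 5, 6, 7}. Safe: {8}.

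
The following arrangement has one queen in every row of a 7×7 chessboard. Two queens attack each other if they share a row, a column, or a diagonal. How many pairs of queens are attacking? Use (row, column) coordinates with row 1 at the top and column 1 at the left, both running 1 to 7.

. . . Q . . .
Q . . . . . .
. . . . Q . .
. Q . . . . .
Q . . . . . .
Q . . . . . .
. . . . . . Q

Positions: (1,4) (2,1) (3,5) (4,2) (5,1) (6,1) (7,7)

Same column: (2,1)–(5,1) (column 1); (2,1)–(6,1) (column 1); (5,1)–(6,1) (column 1).
Same diagonal: (4,2)–(5,1) (|4−5| = |2−1| = 1).
Total attacking pairs: 4.

4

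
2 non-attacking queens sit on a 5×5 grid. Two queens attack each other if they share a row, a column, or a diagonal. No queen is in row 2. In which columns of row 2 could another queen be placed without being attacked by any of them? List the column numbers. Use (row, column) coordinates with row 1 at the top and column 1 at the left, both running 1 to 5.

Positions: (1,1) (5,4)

(1,1) attacks row 2 at column 1 and diagonals 2.
(5,4) attacks row 2 at column 4 and diagonals 1.
Attacked columns: {1, 2, 4}. Safe: {3, 5}.

columns 3, 5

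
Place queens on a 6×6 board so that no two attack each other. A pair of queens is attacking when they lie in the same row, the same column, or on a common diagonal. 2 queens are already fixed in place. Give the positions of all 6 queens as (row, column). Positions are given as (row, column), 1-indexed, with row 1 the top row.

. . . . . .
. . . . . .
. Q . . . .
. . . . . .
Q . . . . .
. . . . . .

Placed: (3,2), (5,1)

(1,3) (2,6) (3,2) (4,5) (5,1) (6,4)

Row 1: attacked by (3,2)→{2,4}; (5,1)→{1,5}. Safe: 3, 6. Place at column 3.
Row 2: attacked by (1,3)→{2,3,4}; (3,2)→{1,2,3}; (5,1)→{1,4}. Safe: 5, 6. Place at column 6.
Row 4: attacked by (1,3)→{3,6}; (2,6)→{4,6}; (3,2)→{1,2,3}; (5,1)→{1,2}. Safe: 5. Place at column 5.
Row 6: attacked by (1,3)→{3}; (2,6)→{2,6}; (3,2)→{2,5}; (4,5)→{3,5}; (5,1)→{1,2}. Safe: 4. Place at column 4.
Columns [3, 6, 2, 5, 1, 4], r−c [-2, -4, 1, -1, 4, 2], r+c [4, 8, 5, 9, 6, 10] are all distinct, so no two queens attack.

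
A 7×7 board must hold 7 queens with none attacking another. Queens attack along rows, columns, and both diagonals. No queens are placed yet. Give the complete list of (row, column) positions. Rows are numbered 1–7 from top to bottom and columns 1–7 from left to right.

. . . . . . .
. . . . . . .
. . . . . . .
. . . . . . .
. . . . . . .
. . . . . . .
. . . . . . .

(1,1) (2,5) (3,2) (4,6) (5,3) (6,7) (7,4)

Row 1: Safe: 1, 2, 3, 4, 5, 6, 7. Place at column 1.
Row 2: attacked by (1,1)→{1,2}. Safe: 3, 4, 5, 6, 7. Place at column 5.
Row 3: attacked by (1,1)→{1,3}; (2,5)→{4,5,6}. Safe: 2, 7. Place at column 2.
Row 4: attacked by (1,1)→{1,4}; (2,5)→{3,5,7}; (3,2)→{1,2,3}. Safe: 6. Place at column 6.
Row 5: attacked by (1,1)→{1,5}; (2,5)→{2,5}; (3,2)→{2,4}; (4,6)→{5,6,7}. Safe: 3. Place at column 3.
Row 6: attacked by (1,1)→{1,6}; (2,5)→{1,5}; (3,2)→{2,5}; (4,6)→{4,6}; (5,3)→{2,3,4}. Safe: 7. Place at column 7.
Row 7: attacked by (1,1)→{1,7}; (2,5)→{5}; (3,2)→{2,6}; (4,6)→{3,6}; (5,3)→{1,3,5}; (6,7)→{6,7}. Safe: 4. Place at column 4.
Columns [1, 5, 2, 6, 3, 7, 4], r−c [0, -3, 1, -2, 2, -1, 3], r+c [2, 7, 5, 10, 8, 13, 11] are all distinct, so no two queens attack.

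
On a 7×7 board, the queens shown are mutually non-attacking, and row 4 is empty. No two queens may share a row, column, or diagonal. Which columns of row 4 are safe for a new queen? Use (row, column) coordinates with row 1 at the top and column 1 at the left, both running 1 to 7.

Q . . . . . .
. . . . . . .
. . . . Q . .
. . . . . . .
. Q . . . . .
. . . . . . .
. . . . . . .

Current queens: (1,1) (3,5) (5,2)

(1,1) attacks row 4 at column 1 and diagonals 4.
(3,5) attacks row 4 at column 5 and diagonals 4, 6.
(5,2) attacks row 4 at column 2 and diagonals 1, 3.
Attacked columns: {1, 2, 3, 4, 5, 6}. Safe: {7}.

columns 7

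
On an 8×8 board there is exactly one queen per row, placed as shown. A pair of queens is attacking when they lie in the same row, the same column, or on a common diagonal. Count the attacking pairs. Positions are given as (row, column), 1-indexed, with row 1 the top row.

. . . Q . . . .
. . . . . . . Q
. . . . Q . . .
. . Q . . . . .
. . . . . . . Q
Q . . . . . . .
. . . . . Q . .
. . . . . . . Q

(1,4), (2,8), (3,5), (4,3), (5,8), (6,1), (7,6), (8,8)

7

Same column: (2,8)–(5,8) (column 8); (2,8)–(8,8) (column 8); (5,8)–(8,8) (column 8).
Same diagonal: (1,4)–(5,8) (|1−5| = |4−8| = 4); (4,3)–(6,1) (|4−6| = |3−1| = 2); (4,3)–(7,6) (|4−7| = |3−6| = 3); (5,8)–(7,6) (|5−7| = |8−6| = 2).
Total attacking pairs: 7.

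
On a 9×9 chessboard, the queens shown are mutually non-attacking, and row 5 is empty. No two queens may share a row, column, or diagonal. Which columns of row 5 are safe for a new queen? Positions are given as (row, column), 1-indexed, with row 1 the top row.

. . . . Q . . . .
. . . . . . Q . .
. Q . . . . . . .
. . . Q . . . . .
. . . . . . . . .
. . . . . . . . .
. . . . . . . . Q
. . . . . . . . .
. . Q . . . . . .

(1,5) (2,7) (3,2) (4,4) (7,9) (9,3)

columns 6, 8

(1,5) attacks row 5 at column 5 and diagonals 1, 9.
(2,7) attacks row 5 at column 7 and diagonals 4.
(3,2) attacks row 5 at column 2 and diagonals 4.
(4,4) attacks row 5 at column 4 and diagonals 3, 5.
(7,9) attacks row 5 at column 9 and diagonals 7.
(9,3) attacks row 5 at column 3 and diagonals 7.
Attacked columns: {1, 2, 3, 4, 5, 7, 9}. Safe: {6, 8}.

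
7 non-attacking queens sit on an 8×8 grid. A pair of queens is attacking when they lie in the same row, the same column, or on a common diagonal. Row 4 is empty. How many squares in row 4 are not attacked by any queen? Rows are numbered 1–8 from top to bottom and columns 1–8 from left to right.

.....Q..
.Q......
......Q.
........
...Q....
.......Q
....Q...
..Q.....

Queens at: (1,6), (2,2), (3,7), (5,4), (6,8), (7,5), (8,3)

1

(1,6) attacks row 4 at column 6 and diagonals 3.
(2,2) attacks row 4 at column 2 and diagonals 4.
(3,7) attacks row 4 at column 7 and diagonals 6, 8.
(5,4) attacks row 4 at column 4 and diagonals 3, 5.
(6,8) attacks row 4 at column 8 and diagonals 6.
(7,5) attacks row 4 at column 5 and diagonals 2, 8.
(8,3) attacks row 4 at column 3 and diagonals 7.
Attacked columns: {2, 3, 4, 5, 6, 7, 8}. Safe: {1}.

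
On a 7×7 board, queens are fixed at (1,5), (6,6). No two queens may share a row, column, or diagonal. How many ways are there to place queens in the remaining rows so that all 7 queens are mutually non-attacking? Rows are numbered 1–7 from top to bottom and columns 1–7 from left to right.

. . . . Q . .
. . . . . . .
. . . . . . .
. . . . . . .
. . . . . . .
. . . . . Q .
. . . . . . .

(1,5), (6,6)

1

Branch on row 2: col 1 → 1; col 3 → 0; col 7 → 0.
Sum: 1 + 0 + 0 = 1.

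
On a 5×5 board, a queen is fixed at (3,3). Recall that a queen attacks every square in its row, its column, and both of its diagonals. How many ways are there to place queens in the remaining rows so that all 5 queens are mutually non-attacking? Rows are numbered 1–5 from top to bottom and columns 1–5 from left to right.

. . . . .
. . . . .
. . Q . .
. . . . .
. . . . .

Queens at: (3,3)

2

Branch on row 1: col 2 → 1; col 4 → 1.
Sum: 1 + 1 = 2.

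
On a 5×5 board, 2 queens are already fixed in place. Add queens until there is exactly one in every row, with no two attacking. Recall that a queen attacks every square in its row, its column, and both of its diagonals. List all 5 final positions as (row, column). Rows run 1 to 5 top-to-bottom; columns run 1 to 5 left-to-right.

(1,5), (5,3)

(1,5) (2,2) (3,4) (4,1) (5,3)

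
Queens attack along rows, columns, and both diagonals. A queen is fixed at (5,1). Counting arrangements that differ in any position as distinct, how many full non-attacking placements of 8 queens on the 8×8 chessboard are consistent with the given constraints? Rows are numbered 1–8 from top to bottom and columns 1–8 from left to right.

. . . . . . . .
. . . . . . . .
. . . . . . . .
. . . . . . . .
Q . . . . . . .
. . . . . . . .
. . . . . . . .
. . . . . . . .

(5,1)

Branch on row 1: col 2 → 3; col 3 → 4; col 4 → 5; col 6 → 4; col 7 → 1; col 8 → 1.
Sum: 3 + 4 + 5 + 4 + 1 + 1 = 18.

18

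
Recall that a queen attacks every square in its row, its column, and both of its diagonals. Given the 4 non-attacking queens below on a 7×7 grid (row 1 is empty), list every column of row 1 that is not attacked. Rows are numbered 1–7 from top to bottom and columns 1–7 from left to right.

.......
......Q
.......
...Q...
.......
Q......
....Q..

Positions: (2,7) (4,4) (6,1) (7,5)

columns 2, 3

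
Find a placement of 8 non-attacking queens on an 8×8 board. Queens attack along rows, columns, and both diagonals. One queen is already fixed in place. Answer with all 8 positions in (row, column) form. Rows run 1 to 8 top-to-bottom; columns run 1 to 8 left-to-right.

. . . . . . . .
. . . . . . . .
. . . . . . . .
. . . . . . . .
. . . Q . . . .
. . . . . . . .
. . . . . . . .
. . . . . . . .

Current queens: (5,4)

(1,2) (2,6) (3,1) (4,7) (5,4) (6,8) (7,3) (8,5)

Row 1: attacked by (5,4)→{4,8}. Safe: 1, 2, 3, 5, 6, 7. Place at column 2.
Row 2: attacked by (1,2)→{1,2,3}; (5,4)→{1,4,7}. Safe: 5, 6, 8. Place at column 6.
Row 3: attacked by (1,2)→{2,4}; (2,6)→{5,6,7}; (5,4)→{2,4,6}. Safe: 1, 3, 8. Place at column 1.
Row 4: attacked by (1,2)→{2,5}; (2,6)→{4,6,8}; (3,1)→{1,2}; (5,4)→{3,4,5}. Safe: 7. Place at column 7.
Row 6: attacked by (1,2)→{2,7}; (2,6)→{2,6}; (3,1)→{1,4}; (4,7)→{5,7}; (5,4)→{3,4,5}. Safe: 8. Place at column 8.
Row 7: attacked by (1,2)→{2,8}; (2,6)→{1,6}; (3,1)→{1,5}; (4,7)→{4,7}; (5,4)→{2,4,6}; (6,8)→{7,8}. Safe: 3. Place at column 3.
Row 8: attacked by (1,2)→{2}; (2,6)→{6}; (3,1)→{1,6}; (4,7)→{3,7}; (5,4)→{1,4,7}; (6,8)→{6,8}; (7,3)→{2,3,4}. Safe: 5. Place at column 5.
Columns [2, 6, 1, 7, 4, 8, 3, 5], r−c [-1, -4, 2, -3, 1, -2, 4, 3], r+c [3, 8, 4, 11, 9, 14, 10, 13] are all distinct, so no two queens attack.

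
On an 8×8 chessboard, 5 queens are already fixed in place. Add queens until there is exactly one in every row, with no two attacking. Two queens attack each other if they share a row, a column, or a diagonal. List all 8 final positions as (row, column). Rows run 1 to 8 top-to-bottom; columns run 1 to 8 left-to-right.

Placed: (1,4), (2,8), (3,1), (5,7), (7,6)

(1,4) (2,8) (3,1) (4,5) (5,7) (6,2) (7,6) (8,3)

Row 4: attacked by (1,4)→{1,4,7}; (2,8)→{6,8}; (3,1)→{1,2}; (5,7)→{6,7,8}; (7,6)→{3,6}. Safe: 5. Place at column 5.
Row 6: attacked by (1,4)→{4}; (2,8)→{4,8}; (3,1)→{1,4}; (4,5)→{3,5,7}; (5,7)→{6,7,8}; (7,6)→{5,6,7}. Safe: 2. Place at column 2.
Row 8: attacked by (1,4)→{4}; (2,8)→{2,8}; (3,1)→{1,6}; (4,5)→{1,5}; (5,7)→{4,7}; (6,2)→{2,4}; (7,6)→{5,6,7}. Safe: 3. Place at column 3.
Columns [4, 8, 1, 5, 7, 2, 6, 3], r−c [-3, -6, 2, -1, -2, 4, 1, 5], r+c [5, 10, 4, 9, 12, 8, 13, 11] are all distinct, so no two queens attack.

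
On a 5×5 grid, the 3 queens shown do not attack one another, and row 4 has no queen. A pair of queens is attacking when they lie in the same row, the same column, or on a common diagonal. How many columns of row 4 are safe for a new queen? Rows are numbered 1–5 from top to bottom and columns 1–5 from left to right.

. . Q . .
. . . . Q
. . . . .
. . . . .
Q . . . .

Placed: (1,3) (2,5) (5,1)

(1,3) attacks row 4 at column 3.
(2,5) attacks row 4 at column 5 and diagonals 3.
(5,1) attacks row 4 at column 1 and diagonals 2.
Attacked columns: {1, 2, 3, 5}. Safe: {4}.

1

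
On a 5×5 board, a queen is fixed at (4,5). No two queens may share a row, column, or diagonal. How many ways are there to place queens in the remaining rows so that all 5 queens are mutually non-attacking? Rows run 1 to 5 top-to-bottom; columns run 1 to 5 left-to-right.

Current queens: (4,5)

2

Branch on row 1: col 1 → 1; col 3 → 0; col 4 → 1.
Sum: 1 + 0 + 1 = 2.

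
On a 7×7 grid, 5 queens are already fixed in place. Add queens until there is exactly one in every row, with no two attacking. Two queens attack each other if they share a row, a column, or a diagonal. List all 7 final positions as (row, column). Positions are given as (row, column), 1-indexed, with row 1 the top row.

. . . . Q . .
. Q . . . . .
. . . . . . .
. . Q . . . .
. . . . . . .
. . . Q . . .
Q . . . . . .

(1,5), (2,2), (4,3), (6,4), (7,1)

(1,5) (2,2) (3,6) (4,3) (5,7) (6,4) (7,1)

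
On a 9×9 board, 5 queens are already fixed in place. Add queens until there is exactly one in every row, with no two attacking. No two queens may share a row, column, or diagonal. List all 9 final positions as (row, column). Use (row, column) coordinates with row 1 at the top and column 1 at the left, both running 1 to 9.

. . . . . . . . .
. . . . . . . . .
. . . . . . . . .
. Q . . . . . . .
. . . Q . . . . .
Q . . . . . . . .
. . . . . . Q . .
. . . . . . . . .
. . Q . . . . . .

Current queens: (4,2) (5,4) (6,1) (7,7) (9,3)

(1,9) (2,6) (3,8) (4,2) (5,4) (6,1) (7,7) (8,5) (9,3)

Row 1: attacked by (4,2)→{2,5}; (5,4)→{4,8}; (6,1)→{1,6}; (7,7)→{1,7}; (9,3)→{3}. Safe: 9. Place at column 9.
Row 2: attacked by (1,9)→{8,9}; (4,2)→{2,4}; (5,4)→{1,4,7}; (6,1)→{1,5}; (7,7)→{2,7}; (9,3)→{3}. Safe: 6. Place at column 6.
Row 3: attacked by (1,9)→{7,9}; (2,6)→{5,6,7}; (4,2)→{1,2,3}; (5,4)→{2,4,6}; (6,1)→{1,4}; (7,7)→{3,7}; (9,3)→{3,9}. Safe: 8. Place at column 8.
Row 8: attacked by (1,9)→{2,9}; (2,6)→{6}; (3,8)→{3,8}; (4,2)→{2,6}; (5,4)→{1,4,7}; (6,1)→{1,3}; (7,7)→{6,7,8}; (9,3)→{2,3,4}. Safe: 5. Place at column 5.
Columns [9, 6, 8, 2, 4, 1, 7, 5, 3], r−c [-8, -4, -5, 2, 1, 5, 0, 3, 6], r+c [10, 8, 11, 6, 9, 7, 14, 13, 12] are all distinct, so no two queens attack.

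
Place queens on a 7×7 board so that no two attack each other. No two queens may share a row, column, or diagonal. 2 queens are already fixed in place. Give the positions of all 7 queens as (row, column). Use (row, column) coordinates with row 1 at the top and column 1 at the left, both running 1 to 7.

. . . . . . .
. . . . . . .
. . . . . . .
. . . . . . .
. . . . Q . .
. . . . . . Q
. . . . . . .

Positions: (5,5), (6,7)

(1,4) (2,6) (3,1) (4,3) (5,5) (6,7) (7,2)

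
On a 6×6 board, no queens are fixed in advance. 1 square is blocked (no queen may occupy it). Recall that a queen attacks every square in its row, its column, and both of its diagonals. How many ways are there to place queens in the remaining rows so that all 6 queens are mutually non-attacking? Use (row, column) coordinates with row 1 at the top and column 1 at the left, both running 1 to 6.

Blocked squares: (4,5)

3

Branch on row 1: col 1 → 0; col 2 → 1; col 3 → 0; col 4 → 1; col 5 → 1; col 6 → 0.
Sum: 0 + 1 + 0 + 1 + 1 + 0 = 3.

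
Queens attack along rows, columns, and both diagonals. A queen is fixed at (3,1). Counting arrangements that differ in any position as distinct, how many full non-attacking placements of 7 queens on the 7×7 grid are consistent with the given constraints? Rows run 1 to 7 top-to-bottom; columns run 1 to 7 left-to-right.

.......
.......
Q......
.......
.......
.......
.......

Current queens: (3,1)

6

Branch on row 1: col 2 → 2; col 4 → 1; col 5 → 1; col 6 → 1; col 7 → 1.
Sum: 2 + 1 + 1 + 1 + 1 = 6.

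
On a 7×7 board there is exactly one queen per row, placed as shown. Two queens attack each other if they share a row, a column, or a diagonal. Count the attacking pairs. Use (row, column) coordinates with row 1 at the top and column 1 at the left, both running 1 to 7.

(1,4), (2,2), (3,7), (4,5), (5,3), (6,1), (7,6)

All columns are distinct and no two queens satisfy |Δrow| = |Δcol|, so no pair attacks.

0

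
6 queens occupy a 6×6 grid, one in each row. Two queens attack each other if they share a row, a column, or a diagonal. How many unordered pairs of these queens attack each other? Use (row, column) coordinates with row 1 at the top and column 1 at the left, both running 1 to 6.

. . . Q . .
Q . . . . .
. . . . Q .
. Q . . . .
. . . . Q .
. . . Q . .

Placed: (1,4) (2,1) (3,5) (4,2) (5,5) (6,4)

4

Same column: (1,4)–(6,4) (column 4); (3,5)–(5,5) (column 5).
Same diagonal: (4,2)–(6,4) (|4−6| = |2−4| = 2); (5,5)–(6,4) (|5−6| = |5−4| = 1).
Total attacking pairs: 4.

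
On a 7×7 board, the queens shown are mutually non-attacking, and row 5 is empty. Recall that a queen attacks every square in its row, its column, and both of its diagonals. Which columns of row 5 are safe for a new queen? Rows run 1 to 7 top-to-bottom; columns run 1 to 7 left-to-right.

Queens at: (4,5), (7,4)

(4,5) attacks row 5 at column 5 and diagonals 4, 6.
(7,4) attacks row 5 at column 4 and diagonals 2, 6.
Attacked columns: {2, 4, 5, 6}. Safe: {1, 3, 7}.

columns 1, 3, 7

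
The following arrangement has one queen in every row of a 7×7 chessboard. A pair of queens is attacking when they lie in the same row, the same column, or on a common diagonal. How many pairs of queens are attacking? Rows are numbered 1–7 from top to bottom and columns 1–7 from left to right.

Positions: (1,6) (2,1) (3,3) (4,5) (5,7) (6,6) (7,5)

Same column: (1,6)–(6,6) (column 6); (4,5)–(7,5) (column 5).
Same diagonal: (3,3)–(6,6) (|3−6| = |3−6| = 3); (5,7)–(6,6) (|5−6| = |7−6| = 1); (5,7)–(7,5) (|5−7| = |7−5| = 2); (6,6)–(7,5) (|6−7| = |6−5| = 1).
Total attacking pairs: 6.

6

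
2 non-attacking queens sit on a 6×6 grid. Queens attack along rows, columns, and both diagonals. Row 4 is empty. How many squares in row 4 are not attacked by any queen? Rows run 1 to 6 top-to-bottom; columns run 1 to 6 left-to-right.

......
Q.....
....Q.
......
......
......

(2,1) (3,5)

(2,1) attacks row 4 at column 1 and diagonals 3.
(3,5) attacks row 4 at column 5 and diagonals 4, 6.
Attacked columns: {1, 3, 4, 5, 6}. Safe: {2}.

1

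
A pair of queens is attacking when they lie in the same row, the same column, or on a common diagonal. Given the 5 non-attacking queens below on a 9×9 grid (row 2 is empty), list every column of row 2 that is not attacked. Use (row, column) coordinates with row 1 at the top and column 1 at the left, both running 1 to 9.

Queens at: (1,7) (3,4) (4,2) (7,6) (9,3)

(1,7) attacks row 2 at column 7 and diagonals 6, 8.
(3,4) attacks row 2 at column 4 and diagonals 3, 5.
(4,2) attacks row 2 at column 2 and diagonals 4.
(7,6) attacks row 2 at column 6 and diagonals 1.
(9,3) attacks row 2 at column 3.
Attacked columns: {1, 2, 3, 4, 5, 6, 7, 8}. Safe: {9}.

columns 9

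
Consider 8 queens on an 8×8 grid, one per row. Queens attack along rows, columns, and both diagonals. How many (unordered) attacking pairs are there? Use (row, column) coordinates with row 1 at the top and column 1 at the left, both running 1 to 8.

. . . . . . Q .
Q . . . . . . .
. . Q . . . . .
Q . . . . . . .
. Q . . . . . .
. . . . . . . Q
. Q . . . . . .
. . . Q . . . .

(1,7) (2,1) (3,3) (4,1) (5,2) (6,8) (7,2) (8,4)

3

Same column: (2,1)–(4,1) (column 1); (5,2)–(7,2) (column 2).
Same diagonal: (4,1)–(5,2) (|4−5| = |1−2| = 1).
Total attacking pairs: 3.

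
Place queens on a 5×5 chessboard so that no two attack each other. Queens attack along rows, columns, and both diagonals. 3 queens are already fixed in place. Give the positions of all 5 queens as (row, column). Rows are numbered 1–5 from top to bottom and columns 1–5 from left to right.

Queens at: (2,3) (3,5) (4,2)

Row 1: attacked by (2,3)→{2,3,4}; (3,5)→{3,5}; (4,2)→{2,5}. Safe: 1. Place at column 1.
Row 5: attacked by (1,1)→{1,5}; (2,3)→{3}; (3,5)→{3,5}; (4,2)→{1,2,3}. Safe: 4. Place at column 4.
Columns [1, 3, 5, 2, 4], r−c [0, -1, -2, 2, 1], r+c [2, 5, 8, 6, 9] are all distinct, so no two queens attack.

(1,1) (2,3) (3,5) (4,2) (5,4)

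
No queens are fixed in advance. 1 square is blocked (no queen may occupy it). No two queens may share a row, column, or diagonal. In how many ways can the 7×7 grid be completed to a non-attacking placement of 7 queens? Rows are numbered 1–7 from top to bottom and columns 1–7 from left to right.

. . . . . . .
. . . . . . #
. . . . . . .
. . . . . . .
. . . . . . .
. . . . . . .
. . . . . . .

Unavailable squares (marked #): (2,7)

Branch on row 1: col 1 → 4; col 2 → 6; col 3 → 4; col 4 → 4; col 5 → 4; col 6 → 7; col 7 → 4.
Sum: 4 + 6 + 4 + 4 + 4 + 7 + 4 = 33.

33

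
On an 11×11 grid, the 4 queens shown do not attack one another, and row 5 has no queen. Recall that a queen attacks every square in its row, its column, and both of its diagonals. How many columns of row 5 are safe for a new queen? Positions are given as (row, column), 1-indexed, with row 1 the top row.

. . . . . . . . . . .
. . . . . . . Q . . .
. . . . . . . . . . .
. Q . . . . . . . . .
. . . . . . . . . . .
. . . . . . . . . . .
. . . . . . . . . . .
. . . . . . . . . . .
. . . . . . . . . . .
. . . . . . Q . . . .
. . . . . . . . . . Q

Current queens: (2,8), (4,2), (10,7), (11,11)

4

(2,8) attacks row 5 at column 8 and diagonals 5, 11.
(4,2) attacks row 5 at column 2 and diagonals 1, 3.
(10,7) attacks row 5 at column 7 and diagonals 2.
(11,11) attacks row 5 at column 11 and diagonals 5.
Attacked columns: {1, 2, 3, 5, 7, 8, 11}. Safe: {4, 6, 9, 10}.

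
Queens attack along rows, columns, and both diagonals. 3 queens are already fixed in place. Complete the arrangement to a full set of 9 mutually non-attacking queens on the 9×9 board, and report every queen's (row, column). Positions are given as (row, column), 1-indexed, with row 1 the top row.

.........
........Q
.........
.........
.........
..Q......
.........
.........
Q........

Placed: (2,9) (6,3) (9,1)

Row 1: attacked by (2,9)→{8,9}; (6,3)→{3,8}; (9,1)→{1,9}. Safe: 2, 4, 5, 6, 7. Place at column 5.
Row 3: attacked by (1,5)→{3,5,7}; (2,9)→{8,9}; (6,3)→{3,6}; (9,1)→{1,7}. Safe: 2, 4. Place at column 2.
Row 4: attacked by (1,5)→{2,5,8}; (2,9)→{7,9}; (3,2)→{1,2,3}; (6,3)→{1,3,5}; (9,1)→{1,6}. Safe: 4. Place at column 4.
Row 5: attacked by (1,5)→{1,5,9}; (2,9)→{6,9}; (3,2)→{2,4}; (4,4)→{3,4,5}; (6,3)→{2,3,4}; (9,1)→{1,5}. Safe: 7, 8. Place at column 7.
Row 7: attacked by (1,5)→{5}; (2,9)→{4,9}; (3,2)→{2,6}; (4,4)→{1,4,7}; (5,7)→{5,7,9}; (6,3)→{2,3,4}; (9,1)→{1,3}. Safe: 8. Place at column 8.
Row 8: attacked by (1,5)→{5}; (2,9)→{3,9}; (3,2)→{2,7}; (4,4)→{4,8}; (5,7)→{4,7}; (6,3)→{1,3,5}; (7,8)→{7,8,9}; (9,1)→{1,2}. Safe: 6. Place at column 6.
Columns [5, 9, 2, 4, 7, 3, 8, 6, 1], r−c [-4, -7, 1, 0, -2, 3, -1, 2, 8], r+c [6, 11, 5, 8, 12, 9, 15, 14, 10] are all distinct, so no two queens attack.

(1,5) (2,9) (3,2) (4,4) (5,7) (6,3) (7,8) (8,6) (9,1)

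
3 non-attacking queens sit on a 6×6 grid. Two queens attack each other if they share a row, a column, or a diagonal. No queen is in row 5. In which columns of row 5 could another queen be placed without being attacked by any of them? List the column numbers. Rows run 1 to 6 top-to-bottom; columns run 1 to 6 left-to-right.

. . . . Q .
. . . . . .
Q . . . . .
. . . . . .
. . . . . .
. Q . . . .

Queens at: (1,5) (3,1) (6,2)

columns 4, 6

(1,5) attacks row 5 at column 5 and diagonals 1.
(3,1) attacks row 5 at column 1 and diagonals 3.
(6,2) attacks row 5 at column 2 and diagonals 1, 3.
Attacked columns: {1, 2, 3, 5}. Safe: {4, 6}.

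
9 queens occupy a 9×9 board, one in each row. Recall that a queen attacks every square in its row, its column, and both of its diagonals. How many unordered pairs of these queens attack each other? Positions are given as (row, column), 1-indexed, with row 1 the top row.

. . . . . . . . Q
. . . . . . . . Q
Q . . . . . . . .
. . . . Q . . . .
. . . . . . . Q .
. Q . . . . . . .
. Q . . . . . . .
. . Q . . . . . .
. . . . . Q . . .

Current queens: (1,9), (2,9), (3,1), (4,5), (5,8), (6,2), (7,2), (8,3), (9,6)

Same column: (1,9)–(2,9) (column 9); (6,2)–(7,2) (column 2).
Same diagonal: (2,9)–(8,3) (|2−8| = |9−3| = 6); (4,5)–(7,2) (|4−7| = |5−2| = 3); (7,2)–(8,3) (|7−8| = |2−3| = 1).
Total attacking pairs: 5.

5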